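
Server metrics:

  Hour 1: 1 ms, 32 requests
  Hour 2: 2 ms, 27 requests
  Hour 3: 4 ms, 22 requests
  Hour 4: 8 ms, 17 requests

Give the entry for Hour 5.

16 ms, 12 requests

Ms — ×2 each step: 1, 2, 4, 8 → 16.
Requests: 32, 27, 22, 17 → 12 (−5 each step).
So the next line is 16 ms, 12 requests.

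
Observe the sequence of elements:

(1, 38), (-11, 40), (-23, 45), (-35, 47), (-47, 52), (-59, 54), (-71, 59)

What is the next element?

(-83, 61)

First coordinate: 1, -11, -23, -35, -47, -59, -71 → -83 (−12 each step).
Second coordinate — alternating steps +2, +5, +2, +5, …: 38, 40, 45, 47, 52, 54, 59 → 61.
Putting it together: (-83, 61).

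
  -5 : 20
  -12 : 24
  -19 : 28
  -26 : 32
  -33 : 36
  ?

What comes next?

First value — −7 each step: -5, -12, -19, -26, -33 → -40.
Second value: +4 each step, so 20, 24, 28, 32, 36 → 40.
So the next element is -40 : 40.

-40 : 40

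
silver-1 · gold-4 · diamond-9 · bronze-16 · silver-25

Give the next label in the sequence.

gold-36

Rank: repeats silver → gold → diamond → bronze; silver, gold, diamond, bronze, silver → gold.
For the second component, perfect squares: 1², 2², 3², …: 1, 4, 9, 16, 25 → 36.
Putting it together: gold-36.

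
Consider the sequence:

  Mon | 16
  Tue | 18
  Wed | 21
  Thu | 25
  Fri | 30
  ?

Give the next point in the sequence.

Sat | 36

Day: Mon, Tue, Wed, Thu, Fri → Sat (runs through the weekdays Mon→Sun).
Second part: differences are 2, 3, 4, … (increasing by 1 each time); 16, 18, 21, 25, 30 → 36.
Putting it together: Sat | 36.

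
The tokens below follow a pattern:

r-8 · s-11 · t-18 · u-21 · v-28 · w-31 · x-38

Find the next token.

y-41

For the letter, letters move forward 1 place in the alphabet: r, s, t, u, v, w, x → y.
Second component: 8, 11, 18, 21, 28, 31, 38 → 41 (alternating steps +3, +7, +3, +7, …).
Combining the parts gives y-41.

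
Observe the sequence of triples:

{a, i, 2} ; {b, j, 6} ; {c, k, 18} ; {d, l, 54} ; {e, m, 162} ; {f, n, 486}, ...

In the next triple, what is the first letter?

g

First letter: a, b, c, d, e, f → g (letters move forward 1 place in the alphabet).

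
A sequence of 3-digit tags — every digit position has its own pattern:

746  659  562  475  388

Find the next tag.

First digit: −1 each step, mod 10; 7, 6, 5, 4, 3 → 2.
Second digit — +1 each step, mod 10: 4, 5, 6, 7, 8 → 9.
Third digit goes 6, 9, 2, 5, 8 → 1 (+3 each step, mod 10).
Putting it together: 291.

291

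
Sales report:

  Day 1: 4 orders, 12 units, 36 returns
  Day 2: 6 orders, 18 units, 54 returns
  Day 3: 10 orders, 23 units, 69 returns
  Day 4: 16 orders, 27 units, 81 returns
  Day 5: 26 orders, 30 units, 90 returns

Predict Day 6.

42 orders, 32 units, 96 returns

Orders: each term is the sum of the two before it; 4, 6, 10, 16, 26 → 42.
Units: 12, 18, 23, 27, 30 → 32 (differences are 6, 5, 4, … (decreasing by 1 each time)).
Returns goes 36, 54, 69, 81, 90 → 96 (always 3 × the units).
So the next row is 42 orders, 32 units, 96 returns.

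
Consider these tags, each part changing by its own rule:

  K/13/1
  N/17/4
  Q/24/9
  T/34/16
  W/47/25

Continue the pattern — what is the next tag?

Letter: K, N, Q, T, W → Z (letters move forward 3 places in the alphabet).
Second component: differences are 4, 7, 10, … (increasing by 3 each time); 13, 17, 24, 34, 47 → 63.
Third component — perfect squares: 1², 2², 3², …: 1, 4, 9, 16, 25 → 36.
Combining the parts gives Z/63/36.

Z/63/36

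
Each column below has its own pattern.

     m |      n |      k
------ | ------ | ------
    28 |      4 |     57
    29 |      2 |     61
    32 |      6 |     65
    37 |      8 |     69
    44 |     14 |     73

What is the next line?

53  22  77

Column m: differences are 1, 3, 5, … (increasing by 2 each time), so 28, 29, 32, 37, 44 → 53.
Column n: 4, 2, 6, 8, 14 → 22 (each term is the sum of the two before it).
Column k: +4 each step, so 57, 61, 65, 69, 73 → 77.
Putting it together: 53  22  77.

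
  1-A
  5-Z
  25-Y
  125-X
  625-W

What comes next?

First component: 1, 5, 25, 125, 625 → 3125 (×5 each step).
Letter goes A, Z, Y, X, W → V (letters move back 1 place in the alphabet, wrapping A→Z).
So the next code is 3125-V.

3125-V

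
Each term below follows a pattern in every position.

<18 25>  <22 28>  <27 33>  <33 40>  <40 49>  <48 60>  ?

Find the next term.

First slot: 18, 22, 27, 33, 40, 48 → 57 (differences are 4, 5, 6, … (increasing by 1 each time)).
For the second slot, differences are 3, 5, 7, … (increasing by 2 each time): 25, 28, 33, 40, 49, 60 → 73.
So the next term is <57 73>.

<57 73>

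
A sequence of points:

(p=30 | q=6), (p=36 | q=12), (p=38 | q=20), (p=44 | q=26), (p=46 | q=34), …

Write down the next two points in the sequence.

P: alternating steps +6, +2, +6, +2, …; 30, 36, 38, 44, 46 → 52 → 54.
Q: alternating steps +6, +8, +6, +8, …, so 6, 12, 20, 26, 34 → 40 → 48.
So the next two points are (p=52 | q=40) and (p=54 | q=48).

(p=52 | q=40), (p=54 | q=48)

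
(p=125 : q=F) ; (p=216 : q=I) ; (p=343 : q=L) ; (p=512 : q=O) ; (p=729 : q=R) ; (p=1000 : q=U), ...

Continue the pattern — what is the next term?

P — perfect cubes: 5³, 6³, 7³, …: 125, 216, 343, 512, 729, 1000 → 1331.
Q: letters move forward 3 places in the alphabet, so F, I, L, O, R, U → X.
Putting it together: (p=1331 : q=X).

(p=1331 : q=X)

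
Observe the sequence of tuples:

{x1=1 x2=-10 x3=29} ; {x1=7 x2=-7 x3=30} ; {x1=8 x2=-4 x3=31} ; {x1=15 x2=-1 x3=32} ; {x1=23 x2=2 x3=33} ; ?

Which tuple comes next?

{x1=38 x2=5 x3=34}

X1: each term is the sum of the two before it; 1, 7, 8, 15, 23 → 38.
X2 goes -10, -7, -4, -1, 2 → 5 (+3 each step).
X3: 29, 30, 31, 32, 33 → 34 (+1 each step).
So the next tuple is {x1=38 x2=5 x3=34}.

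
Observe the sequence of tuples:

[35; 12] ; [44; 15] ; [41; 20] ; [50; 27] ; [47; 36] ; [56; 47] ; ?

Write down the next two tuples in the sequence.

[53; 60], [62; 75]

For the first part, alternating steps +9, −3, +9, −3, …: 35, 44, 41, 50, 47, 56 → 53 → 62.
Second part: differences are 3, 5, 7, … (increasing by 2 each time); 12, 15, 20, 27, 36, 47 → 60 → 75.
So the next two tuples are [53; 60] and [62; 75].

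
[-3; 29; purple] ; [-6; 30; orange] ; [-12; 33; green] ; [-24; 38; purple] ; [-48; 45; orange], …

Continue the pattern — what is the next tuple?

[-96; 54; green]

First entry — ×2 each step: -3, -6, -12, -24, -48 → -96.
For the second entry, differences are 1, 3, 5, … (increasing by 2 each time): 29, 30, 33, 38, 45 → 54.
Colour — repeats purple → orange → green: purple, orange, green, purple, orange → green.
Putting it together: [-96; 54; green].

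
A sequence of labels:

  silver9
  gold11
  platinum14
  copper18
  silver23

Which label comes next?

Metal: repeats silver → gold → platinum → copper; silver, gold, platinum, copper, silver → gold.
Second component: differences are 2, 3, 4, … (increasing by 1 each time); 9, 11, 14, 18, 23 → 29.
So the next label is gold29.

gold29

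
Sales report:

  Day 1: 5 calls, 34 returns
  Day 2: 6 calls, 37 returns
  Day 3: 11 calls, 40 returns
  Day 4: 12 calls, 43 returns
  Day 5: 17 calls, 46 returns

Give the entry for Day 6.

Calls: alternating steps +1, +5, +1, +5, …, so 5, 6, 11, 12, 17 → 18.
Returns: +3 each step; 34, 37, 40, 43, 46 → 49.
Putting it together: 18 calls, 49 returns.

18 calls, 49 returns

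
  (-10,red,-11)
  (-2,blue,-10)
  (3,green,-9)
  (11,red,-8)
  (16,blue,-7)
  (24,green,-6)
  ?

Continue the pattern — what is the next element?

(29,red,-5)

For the first slot, alternating steps +8, +5, +8, +5, …: -10, -2, 3, 11, 16, 24 → 29.
Colour: repeats red → blue → green, so red, blue, green, red, blue, green → red.
Third slot: +1 each step, so -11, -10, -9, -8, -7, -6 → -5.
Putting it together: (29,red,-5).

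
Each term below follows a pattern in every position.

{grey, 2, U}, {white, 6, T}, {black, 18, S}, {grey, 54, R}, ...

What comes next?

Shade: grey, white, black, grey → white (repeats grey → white → black).
For the second slot, ×3 each step: 2, 6, 18, 54 → 162.
Letter: U, T, S, R → Q (letters move back 1 place in the alphabet).
So the next term is {white, 162, Q}.

{white, 162, Q}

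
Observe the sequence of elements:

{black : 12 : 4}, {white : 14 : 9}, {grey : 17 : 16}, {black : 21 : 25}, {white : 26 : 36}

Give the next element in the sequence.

{grey : 32 : 49}

Shade: black, white, grey, black, white → grey (repeats black → white → grey).
For the second component, differences are 2, 3, 4, … (increasing by 1 each time): 12, 14, 17, 21, 26 → 32.
Third component: 4, 9, 16, 25, 36 → 49 (perfect squares: 2², 3², 4², …).
Combining the parts gives {grey : 32 : 49}.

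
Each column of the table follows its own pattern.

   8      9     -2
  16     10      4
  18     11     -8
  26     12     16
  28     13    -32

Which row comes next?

36  14  64

First component: alternating steps +8, +2, +8, +2, …; 8, 16, 18, 26, 28 → 36.
Second component goes 9, 10, 11, 12, 13 → 14 (+1 each step).
Third component: ×(-2) each step, so -2, 4, -8, 16, -32 → 64.
Combining the parts gives 36  14  64.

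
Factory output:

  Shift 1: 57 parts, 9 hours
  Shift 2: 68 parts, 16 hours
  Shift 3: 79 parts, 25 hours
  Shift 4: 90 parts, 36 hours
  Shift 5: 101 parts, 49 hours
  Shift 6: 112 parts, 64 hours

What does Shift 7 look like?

123 parts, 81 hours

Parts: +11 each step, so 57, 68, 79, 90, 101, 112 → 123.
Hours: 9, 16, 25, 36, 49, 64 → 81 (perfect squares: 3², 4², 5², …).
So the next row is 123 parts, 81 hours.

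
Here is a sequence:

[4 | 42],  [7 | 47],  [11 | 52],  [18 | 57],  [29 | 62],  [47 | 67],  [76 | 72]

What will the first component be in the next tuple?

123

First component: each term is the sum of the two before it; 4, 7, 11, 18, 29, 47, 76 → 123.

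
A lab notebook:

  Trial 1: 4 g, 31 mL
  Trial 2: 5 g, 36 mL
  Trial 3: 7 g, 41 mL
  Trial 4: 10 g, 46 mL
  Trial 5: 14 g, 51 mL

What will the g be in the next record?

19

For the g, differences are 1, 2, 3, … (increasing by 1 each time): 4, 5, 7, 10, 14 → 19.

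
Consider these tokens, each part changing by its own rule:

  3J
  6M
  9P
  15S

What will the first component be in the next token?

24

First component: 3, 6, 9, 15 → 24 (each term is the sum of the two before it).
Letter — letters move forward 3 places in the alphabet: J, M, P, S → V.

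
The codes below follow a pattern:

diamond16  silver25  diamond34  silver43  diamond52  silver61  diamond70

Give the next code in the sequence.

silver79

Rank: alternates diamond ↔ silver, so diamond, silver, diamond, silver, diamond, silver, diamond → silver.
Second component: +9 each step, so 16, 25, 34, 43, 52, 61, 70 → 79.
Combining the parts gives silver79.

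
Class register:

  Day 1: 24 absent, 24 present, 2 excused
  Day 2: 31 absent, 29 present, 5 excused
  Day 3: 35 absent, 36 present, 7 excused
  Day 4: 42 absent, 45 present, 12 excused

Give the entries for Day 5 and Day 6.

Absent goes 24, 31, 35, 42 → 46 → 53 (alternating steps +7, +4, +7, +4, …).
Present: differences are 5, 7, 9, … (increasing by 2 each time), so 24, 29, 36, 45 → 56 → 69.
Excused: each term is the sum of the two before it, so 2, 5, 7, 12 → 19 → 31.
Putting the parts together: 46 absent, 56 present, 19 excused and then 53 absent, 69 present, 31 excused.

46 absent, 56 present, 19 excused; 53 absent, 69 present, 31 excused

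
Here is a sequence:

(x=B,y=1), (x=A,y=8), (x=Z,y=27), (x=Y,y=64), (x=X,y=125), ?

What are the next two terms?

X goes B, A, Z, Y, X → W → V (letters move back 1 place in the alphabet, wrapping A→Z).
Y goes 1, 8, 27, 64, 125 → 216 → 343 (perfect cubes: 1³, 2³, 3³, …).
So the next two terms are (x=W,y=216) and (x=V,y=343).

(x=W,y=216), (x=V,y=343)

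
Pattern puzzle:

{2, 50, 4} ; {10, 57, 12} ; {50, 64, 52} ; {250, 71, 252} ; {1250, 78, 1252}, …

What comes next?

First slot goes 2, 10, 50, 250, 1250 → 6250 (×5 each step).
Second slot: 50, 57, 64, 71, 78 → 85 (+7 each step).
Third slot goes 4, 12, 52, 252, 1252 → 6252 (always 2 more than the first slot).
Combining the parts gives {6250, 85, 6252}.

{6250, 85, 6252}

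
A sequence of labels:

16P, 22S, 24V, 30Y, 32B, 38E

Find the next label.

First component — alternating steps +6, +2, +6, +2, …: 16, 22, 24, 30, 32, 38 → 40.
Letter: P, S, V, Y, B, E → H (letters move forward 3 places in the alphabet, wrapping Z→A).
Putting it together: 40H.

40H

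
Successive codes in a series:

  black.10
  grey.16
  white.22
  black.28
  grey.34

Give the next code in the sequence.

white.40

Shade: black, grey, white, black, grey → white (repeats black → grey → white).
Second component: 10, 16, 22, 28, 34 → 40 (+6 each step).
Combining the parts gives white.40.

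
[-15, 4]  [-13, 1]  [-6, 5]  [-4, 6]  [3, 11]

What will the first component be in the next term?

5

First component: -15, -13, -6, -4, 3 → 5 (alternating steps +2, +7, +2, +7, …).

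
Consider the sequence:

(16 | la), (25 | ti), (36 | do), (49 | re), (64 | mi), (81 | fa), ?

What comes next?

First coordinate — perfect squares: 4², 5², 6², …: 16, 25, 36, 49, 64, 81 → 100.
Note — runs through the solfège scale do→ti: la, ti, do, re, mi, fa → sol.
Putting it together: (100 | sol).

(100 | sol)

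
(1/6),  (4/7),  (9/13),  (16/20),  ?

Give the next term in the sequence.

(25/33)

First entry: perfect squares: 1², 2², 3², …, so 1, 4, 9, 16 → 25.
Second entry: each term is the sum of the two before it; 6, 7, 13, 20 → 33.
Combining the parts gives (25/33).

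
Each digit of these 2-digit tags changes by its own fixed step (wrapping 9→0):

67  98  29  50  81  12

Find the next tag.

First digit: 6, 9, 2, 5, 8, 1 → 4 (+3 each step, mod 10).
Second digit: +1 each step, mod 10, so 7, 8, 9, 0, 1, 2 → 3.
So the next tag is 43.

43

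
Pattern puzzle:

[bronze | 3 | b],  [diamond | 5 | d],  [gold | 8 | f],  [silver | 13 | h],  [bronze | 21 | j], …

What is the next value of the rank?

diamond

Rank goes bronze, diamond, gold, silver, bronze → diamond (repeats bronze → diamond → gold → silver).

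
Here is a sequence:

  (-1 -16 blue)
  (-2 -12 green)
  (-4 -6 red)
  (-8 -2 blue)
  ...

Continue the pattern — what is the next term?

(-16 4 green)

First slot — ×2 each step: -1, -2, -4, -8 → -16.
Second slot — alternating steps +4, +6, +4, +6, …: -16, -12, -6, -2 → 4.
Colour goes blue, green, red, blue → green (repeats blue → green → red).
Putting it together: (-16 4 green).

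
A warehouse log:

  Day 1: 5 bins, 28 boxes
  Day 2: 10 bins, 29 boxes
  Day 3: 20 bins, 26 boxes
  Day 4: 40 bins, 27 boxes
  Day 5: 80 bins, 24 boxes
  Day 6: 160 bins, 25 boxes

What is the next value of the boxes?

Boxes goes 28, 29, 26, 27, 24, 25 → 22 (alternating steps +1, −3, +1, −3, …).

22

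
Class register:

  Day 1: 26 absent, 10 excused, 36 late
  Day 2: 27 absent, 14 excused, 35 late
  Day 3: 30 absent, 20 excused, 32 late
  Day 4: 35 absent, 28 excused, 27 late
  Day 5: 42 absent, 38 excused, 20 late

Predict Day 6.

Absent: differences are 1, 3, 5, … (increasing by 2 each time); 26, 27, 30, 35, 42 → 51.
Excused: 10, 14, 20, 28, 38 → 50 (differences are 4, 6, 8, … (increasing by 2 each time)).
For the late, together with the absent always sums to 62: 36, 35, 32, 27, 20 → 11.
Combining the parts gives 51 absent, 50 excused, 11 late.

51 absent, 50 excused, 11 late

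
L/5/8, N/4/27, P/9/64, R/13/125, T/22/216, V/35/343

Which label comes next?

X/57/512

Letter: L, N, P, R, T, V → X (letters move forward 2 places in the alphabet).
For the second component, each term is the sum of the two before it: 5, 4, 9, 13, 22, 35 → 57.
For the third component, perfect cubes: 2³, 3³, 4³, …: 8, 27, 64, 125, 216, 343 → 512.
Combining the parts gives X/57/512.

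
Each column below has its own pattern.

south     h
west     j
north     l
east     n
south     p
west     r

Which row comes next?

Direction: repeats south → west → north → east, so south, west, north, east, south, west → north.
Letter: letters move forward 2 places in the alphabet; h, j, l, n, p, r → t.
Combining the parts gives north  t.

north  t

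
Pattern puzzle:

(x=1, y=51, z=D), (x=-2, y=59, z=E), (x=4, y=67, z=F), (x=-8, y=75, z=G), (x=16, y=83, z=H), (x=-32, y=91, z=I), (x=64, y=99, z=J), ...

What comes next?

(x=-128, y=107, z=K)

X: ×(-2) each step; 1, -2, 4, -8, 16, -32, 64 → -128.
Y goes 51, 59, 67, 75, 83, 91, 99 → 107 (+8 each step).
Z: letters move forward 1 place in the alphabet, so D, E, F, G, H, I, J → K.
Combining the parts gives (x=-128, y=107, z=K).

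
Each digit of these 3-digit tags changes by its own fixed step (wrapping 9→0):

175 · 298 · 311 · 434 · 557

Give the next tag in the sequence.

First digit goes 1, 2, 3, 4, 5 → 6 (+1 each step, mod 10).
For the second digit, +2 each step, mod 10: 7, 9, 1, 3, 5 → 7.
Third digit — +3 each step, mod 10: 5, 8, 1, 4, 7 → 0.
So the next tag is 670.

670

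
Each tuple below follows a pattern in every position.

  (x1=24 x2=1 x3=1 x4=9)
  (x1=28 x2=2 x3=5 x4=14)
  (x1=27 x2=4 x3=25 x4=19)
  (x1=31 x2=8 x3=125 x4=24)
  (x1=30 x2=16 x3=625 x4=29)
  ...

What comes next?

For the x1, alternating steps +4, −1, +4, −1, …: 24, 28, 27, 31, 30 → 34.
X2: ×2 each step; 1, 2, 4, 8, 16 → 32.
X3 goes 1, 5, 25, 125, 625 → 3125 (×5 each step).
X4: 9, 14, 19, 24, 29 → 34 (+5 each step).
Putting it together: (x1=34 x2=32 x3=3125 x4=34).

(x1=34 x2=32 x3=3125 x4=34)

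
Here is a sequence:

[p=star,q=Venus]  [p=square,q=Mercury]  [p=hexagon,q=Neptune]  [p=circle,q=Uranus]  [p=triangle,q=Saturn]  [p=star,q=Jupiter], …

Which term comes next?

P: star, square, hexagon, circle, triangle, star → square (repeats star → square → hexagon → circle → triangle).
For the q, runs backward through the planets Mercury→Neptune: Venus, Mercury, Neptune, Uranus, Saturn, Jupiter → Mars.
Putting it together: [p=square,q=Mars].

[p=square,q=Mars]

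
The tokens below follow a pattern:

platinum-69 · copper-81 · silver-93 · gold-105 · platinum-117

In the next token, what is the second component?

129

Second component — +12 each step: 69, 81, 93, 105, 117 → 129.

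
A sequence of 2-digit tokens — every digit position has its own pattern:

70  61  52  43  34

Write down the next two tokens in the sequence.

25 then 16

First digit: −1 each step, mod 10, so 7, 6, 5, 4, 3 → 2 → 1.
Second digit — +1 each step, mod 10: 0, 1, 2, 3, 4 → 5 → 6.
So the next two tokens are 25 and 16.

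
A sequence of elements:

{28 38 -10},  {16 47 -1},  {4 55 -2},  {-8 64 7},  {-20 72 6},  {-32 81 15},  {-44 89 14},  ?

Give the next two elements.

{-56 98 23}, {-68 106 22}

First entry: −12 each step, so 28, 16, 4, -8, -20, -32, -44 → -56 → -68.
Second entry: alternating steps +9, +8, +9, +8, …, so 38, 47, 55, 64, 72, 81, 89 → 98 → 106.
Third entry: alternating steps +9, −1, +9, −1, …; -10, -1, -2, 7, 6, 15, 14 → 23 → 22.
So the next two elements are {-56 98 23} and {-68 106 22}.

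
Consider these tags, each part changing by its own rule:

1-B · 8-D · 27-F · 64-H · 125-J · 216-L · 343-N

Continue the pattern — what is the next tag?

512-P

First component — perfect cubes: 1³, 2³, 3³, …: 1, 8, 27, 64, 125, 216, 343 → 512.
For the letter, letters move forward 2 places in the alphabet: B, D, F, H, J, L, N → P.
So the next tag is 512-P.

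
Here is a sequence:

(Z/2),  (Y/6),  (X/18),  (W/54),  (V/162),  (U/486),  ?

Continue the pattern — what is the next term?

(T/1458)

Letter: letters move back 1 place in the alphabet, so Z, Y, X, W, V, U → T.
Second value: ×3 each step, so 2, 6, 18, 54, 162, 486 → 1458.
Putting it together: (T/1458).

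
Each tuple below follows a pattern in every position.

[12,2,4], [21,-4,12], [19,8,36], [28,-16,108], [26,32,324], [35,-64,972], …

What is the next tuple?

[33,128,2916]

First coordinate: alternating steps +9, −2, +9, −2, …, so 12, 21, 19, 28, 26, 35 → 33.
Second coordinate: 2, -4, 8, -16, 32, -64 → 128 (×(-2) each step).
Third coordinate: 4, 12, 36, 108, 324, 972 → 2916 (×3 each step).
So the next tuple is [33,128,2916].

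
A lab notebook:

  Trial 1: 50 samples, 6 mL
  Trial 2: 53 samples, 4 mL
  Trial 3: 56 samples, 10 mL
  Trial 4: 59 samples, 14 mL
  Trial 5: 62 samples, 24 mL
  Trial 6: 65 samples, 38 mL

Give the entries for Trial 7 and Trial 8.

Samples — +3 each step: 50, 53, 56, 59, 62, 65 → 68 → 71.
For the mL, each term is the sum of the two before it: 6, 4, 10, 14, 24, 38 → 62 → 100.
Putting the parts together: 68 samples, 62 mL and then 71 samples, 100 mL.

68 samples, 62 mL; 71 samples, 100 mL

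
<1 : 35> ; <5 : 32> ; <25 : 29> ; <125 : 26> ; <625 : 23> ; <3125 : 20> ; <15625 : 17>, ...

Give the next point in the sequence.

First coordinate: 1, 5, 25, 125, 625, 3125, 15625 → 78125 (×5 each step).
Second coordinate — −3 each step: 35, 32, 29, 26, 23, 20, 17 → 14.
So the next point is <78125 : 14>.

<78125 : 14>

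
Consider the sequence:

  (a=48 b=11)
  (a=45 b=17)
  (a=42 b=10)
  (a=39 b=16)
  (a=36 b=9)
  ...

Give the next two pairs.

A: 48, 45, 42, 39, 36 → 33 → 30 (−3 each step).
B: 11, 17, 10, 16, 9 → 15 → 8 (alternating steps +6, −7, +6, −7, …).
Putting the parts together: (a=33 b=15) and then (a=30 b=8).

(a=33 b=15), (a=30 b=8)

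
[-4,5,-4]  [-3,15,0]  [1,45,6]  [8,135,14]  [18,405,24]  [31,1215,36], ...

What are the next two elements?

First slot: differences are 1, 4, 7, … (increasing by 3 each time), so -4, -3, 1, 8, 18, 31 → 47 → 66.
Second slot — ×3 each step: 5, 15, 45, 135, 405, 1215 → 3645 → 10935.
Third slot: differences are 4, 6, 8, … (increasing by 2 each time), so -4, 0, 6, 14, 24, 36 → 50 → 66.
Putting the parts together: [47,3645,50] and then [66,10935,66].

[47,3645,50], [66,10935,66]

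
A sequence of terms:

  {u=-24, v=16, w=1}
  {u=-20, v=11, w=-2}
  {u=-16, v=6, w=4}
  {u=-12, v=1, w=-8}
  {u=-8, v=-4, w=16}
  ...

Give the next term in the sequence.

{u=-4, v=-9, w=-32}

U goes -24, -20, -16, -12, -8 → -4 (+4 each step).
V — −5 each step: 16, 11, 6, 1, -4 → -9.
W goes 1, -2, 4, -8, 16 → -32 (×(-2) each step).
So the next term is {u=-4, v=-9, w=-32}.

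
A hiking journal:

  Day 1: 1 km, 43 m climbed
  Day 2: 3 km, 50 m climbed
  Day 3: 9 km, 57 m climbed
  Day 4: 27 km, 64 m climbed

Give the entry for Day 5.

Km goes 1, 3, 9, 27 → 81 (×3 each step).
M climbed — +7 each step: 43, 50, 57, 64 → 71.
Combining the parts gives 81 km, 71 m climbed.

81 km, 71 m climbed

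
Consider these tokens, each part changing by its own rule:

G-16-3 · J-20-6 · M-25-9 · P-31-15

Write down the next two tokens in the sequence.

Letter goes G, J, M, P → S → V (letters move forward 3 places in the alphabet).
Second component goes 16, 20, 25, 31 → 38 → 46 (differences are 4, 5, 6, … (increasing by 1 each time)).
Third component: each term is the sum of the two before it, so 3, 6, 9, 15 → 24 → 39.
So the next two tokens are S-38-24 and V-46-39.

S-38-24 then V-46-39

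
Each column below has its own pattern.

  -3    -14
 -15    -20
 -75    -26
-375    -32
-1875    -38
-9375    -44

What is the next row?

-46875  -50

For the first component, ×5 each step: -3, -15, -75, -375, -1875, -9375 → -46875.
Second component — −6 each step: -14, -20, -26, -32, -38, -44 → -50.
Putting it together: -46875  -50.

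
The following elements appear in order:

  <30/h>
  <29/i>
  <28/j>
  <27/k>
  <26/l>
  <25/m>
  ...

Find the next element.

<24/n>

First component — −1 each step: 30, 29, 28, 27, 26, 25 → 24.
Letter — letters move forward 1 place in the alphabet: h, i, j, k, l, m → n.
So the next element is <24/n>.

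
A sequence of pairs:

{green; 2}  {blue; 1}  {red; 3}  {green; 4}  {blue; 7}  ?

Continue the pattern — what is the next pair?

Colour goes green, blue, red, green, blue → red (repeats green → blue → red).
Second slot: each term is the sum of the two before it, so 2, 1, 3, 4, 7 → 11.
Putting it together: {red; 11}.

{red; 11}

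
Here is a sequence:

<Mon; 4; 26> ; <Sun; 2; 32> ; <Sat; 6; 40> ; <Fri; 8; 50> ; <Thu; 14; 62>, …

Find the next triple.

Day goes Mon, Sun, Sat, Fri, Thu → Wed (runs backward through the weekdays Mon→Sun).
For the second component, each term is the sum of the two before it: 4, 2, 6, 8, 14 → 22.
Third component — differences are 6, 8, 10, … (increasing by 2 each time): 26, 32, 40, 50, 62 → 76.
So the next triple is <Wed; 22; 76>.

<Wed; 22; 76>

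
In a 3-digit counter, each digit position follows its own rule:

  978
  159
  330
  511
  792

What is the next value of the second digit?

7

Second digit: −2 each step, mod 10, so 7, 5, 3, 1, 9 → 7.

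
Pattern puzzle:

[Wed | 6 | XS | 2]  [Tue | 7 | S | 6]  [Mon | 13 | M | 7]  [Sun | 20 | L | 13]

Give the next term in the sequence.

[Sat | 33 | XL | 20]

Day goes Wed, Tue, Mon, Sun → Sat (runs backward through the weekdays Mon→Sun).
Second coordinate: 6, 7, 13, 20 → 33 (each term is the sum of the two before it).
Size — runs through clothing sizes XS→XL: XS, S, M, L → XL.
For the fourth coordinate, always the previous value of the second coordinate: 2, 6, 7, 13 → 20.
Putting it together: [Sat | 33 | XL | 20].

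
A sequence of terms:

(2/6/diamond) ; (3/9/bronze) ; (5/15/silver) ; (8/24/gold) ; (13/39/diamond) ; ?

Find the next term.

(21/63/bronze)

For the first entry, each term is the sum of the two before it: 2, 3, 5, 8, 13 → 21.
Second entry: always 3 × the first entry; 6, 9, 15, 24, 39 → 63.
Rank: repeats diamond → bronze → silver → gold, so diamond, bronze, silver, gold, diamond → bronze.
Combining the parts gives (21/63/bronze).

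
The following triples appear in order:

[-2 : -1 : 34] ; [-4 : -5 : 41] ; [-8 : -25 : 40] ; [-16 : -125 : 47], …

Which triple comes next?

First part goes -2, -4, -8, -16 → -32 (×2 each step).
Second part — ×5 each step: -1, -5, -25, -125 → -625.
Third part — alternating steps +7, −1, +7, −1, …: 34, 41, 40, 47 → 46.
Combining the parts gives [-32 : -625 : 46].

[-32 : -625 : 46]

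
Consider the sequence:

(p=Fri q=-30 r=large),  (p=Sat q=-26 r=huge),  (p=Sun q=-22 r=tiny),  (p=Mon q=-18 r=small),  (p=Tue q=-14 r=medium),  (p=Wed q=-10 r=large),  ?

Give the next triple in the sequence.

(p=Thu q=-6 r=huge)

P: runs through the weekdays Mon→Sun, so Fri, Sat, Sun, Mon, Tue, Wed → Thu.
For the q, +4 each step: -30, -26, -22, -18, -14, -10 → -6.
R: large, huge, tiny, small, medium, large → huge (repeats large → huge → tiny → small → medium).
So the next triple is (p=Thu q=-6 r=huge).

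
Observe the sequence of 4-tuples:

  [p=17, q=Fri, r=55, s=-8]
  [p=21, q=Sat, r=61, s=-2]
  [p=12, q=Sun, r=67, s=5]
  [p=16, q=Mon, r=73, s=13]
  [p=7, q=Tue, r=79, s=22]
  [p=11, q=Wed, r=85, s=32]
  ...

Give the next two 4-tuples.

[p=2, q=Thu, r=91, s=43], [p=6, q=Fri, r=97, s=55]

P: alternating steps +4, −9, +4, −9, …, so 17, 21, 12, 16, 7, 11 → 2 → 6.
Q goes Fri, Sat, Sun, Mon, Tue, Wed → Thu → Fri (runs through the weekdays Mon→Sun).
R: +6 each step; 55, 61, 67, 73, 79, 85 → 91 → 97.
S: differences are 6, 7, 8, … (increasing by 1 each time), so -8, -2, 5, 13, 22, 32 → 43 → 55.
So the next two 4-tuples are [p=2, q=Thu, r=91, s=43] and [p=6, q=Fri, r=97, s=55].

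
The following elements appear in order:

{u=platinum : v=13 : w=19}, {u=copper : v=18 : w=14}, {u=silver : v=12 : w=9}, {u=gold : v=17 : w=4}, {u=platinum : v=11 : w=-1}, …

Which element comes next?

{u=copper : v=16 : w=-6}

U: platinum, copper, silver, gold, platinum → copper (repeats platinum → copper → silver → gold).
V: alternating steps +5, −6, +5, −6, …; 13, 18, 12, 17, 11 → 16.
For the w, −5 each step: 19, 14, 9, 4, -1 → -6.
So the next element is {u=copper : v=16 : w=-6}.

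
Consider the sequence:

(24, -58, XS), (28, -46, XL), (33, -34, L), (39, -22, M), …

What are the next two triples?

(46, -10, S), (54, 2, XS)

First component goes 24, 28, 33, 39 → 46 → 54 (differences are 4, 5, 6, … (increasing by 1 each time)).
Second component — +12 each step: -58, -46, -34, -22 → -10 → 2.
Size goes XS, XL, L, M → S → XS (runs backward through clothing sizes XS→XL).
So the next two triples are (46, -10, S) and (54, 2, XS).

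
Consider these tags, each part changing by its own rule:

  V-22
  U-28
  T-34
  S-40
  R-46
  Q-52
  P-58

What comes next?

O-64

Letter: letters move back 1 place in the alphabet; V, U, T, S, R, Q, P → O.
Second component: +6 each step, so 22, 28, 34, 40, 46, 52, 58 → 64.
So the next tag is O-64.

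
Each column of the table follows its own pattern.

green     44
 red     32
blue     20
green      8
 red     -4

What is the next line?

Colour: repeats green → red → blue, so green, red, blue, green, red → blue.
Second component: −12 each step; 44, 32, 20, 8, -4 → -16.
So the next line is blue  -16.

blue  -16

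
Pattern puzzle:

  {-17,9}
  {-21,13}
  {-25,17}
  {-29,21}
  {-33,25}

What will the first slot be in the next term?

-37

First slot goes -17, -21, -25, -29, -33 → -37 (−4 each step).
Second slot goes 9, 13, 17, 21, 25 → 29 (together with the first slot always sums to -8).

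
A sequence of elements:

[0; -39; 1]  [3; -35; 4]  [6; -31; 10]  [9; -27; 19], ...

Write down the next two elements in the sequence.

First entry goes 0, 3, 6, 9 → 12 → 15 (+3 each step).
Second entry — +4 each step: -39, -35, -31, -27 → -23 → -19.
Third entry: 1, 4, 10, 19 → 31 → 46 (differences are 3, 6, 9, … (increasing by 3 each time)).
Putting the parts together: [12; -23; 31] and then [15; -19; 46].

[12; -23; 31], [15; -19; 46]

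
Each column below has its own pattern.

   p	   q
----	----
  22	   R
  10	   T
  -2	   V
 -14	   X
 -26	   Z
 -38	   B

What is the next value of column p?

-50

Column p — −12 each step: 22, 10, -2, -14, -26, -38 → -50.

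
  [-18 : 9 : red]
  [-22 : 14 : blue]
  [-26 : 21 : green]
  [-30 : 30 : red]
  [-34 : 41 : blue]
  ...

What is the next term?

For the first entry, −4 each step: -18, -22, -26, -30, -34 → -38.
Second entry: 9, 14, 21, 30, 41 → 54 (differences are 5, 7, 9, … (increasing by 2 each time)).
Colour: repeats red → blue → green, so red, blue, green, red, blue → green.
Putting it together: [-38 : 54 : green].

[-38 : 54 : green]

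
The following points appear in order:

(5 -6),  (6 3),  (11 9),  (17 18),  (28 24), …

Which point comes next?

For the first coordinate, each term is the sum of the two before it: 5, 6, 11, 17, 28 → 45.
Second coordinate: -6, 3, 9, 18, 24 → 33 (alternating steps +9, +6, +9, +6, …).
Combining the parts gives (45 33).

(45 33)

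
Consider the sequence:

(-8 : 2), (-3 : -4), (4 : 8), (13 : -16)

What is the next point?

First part goes -8, -3, 4, 13 → 24 (differences are 5, 7, 9, … (increasing by 2 each time)).
Second part: 2, -4, 8, -16 → 32 (×(-2) each step).
So the next point is (24 : 32).

(24 : 32)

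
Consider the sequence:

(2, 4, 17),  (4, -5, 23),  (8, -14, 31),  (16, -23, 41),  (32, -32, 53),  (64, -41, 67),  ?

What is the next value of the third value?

83

Third value goes 17, 23, 31, 41, 53, 67 → 83 (differences are 6, 8, 10, … (increasing by 2 each time)).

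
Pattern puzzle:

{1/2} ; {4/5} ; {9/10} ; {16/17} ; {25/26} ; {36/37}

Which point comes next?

First value: 1, 4, 9, 16, 25, 36 → 49 (perfect squares: 1², 2², 3², …).
Second value: always 1 more than the first value; 2, 5, 10, 17, 26, 37 → 50.
So the next point is {49/50}.

{49/50}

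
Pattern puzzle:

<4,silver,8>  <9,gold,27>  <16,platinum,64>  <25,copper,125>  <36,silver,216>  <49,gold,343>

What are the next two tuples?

<64,platinum,512>, <81,copper,729>

First slot — perfect squares: 2², 3², 4², …: 4, 9, 16, 25, 36, 49 → 64 → 81.
Metal: repeats silver → gold → platinum → copper; silver, gold, platinum, copper, silver, gold → platinum → copper.
For the third slot, perfect cubes: 2³, 3³, 4³, …: 8, 27, 64, 125, 216, 343 → 512 → 729.
So the next two tuples are <64,platinum,512> and <81,copper,729>.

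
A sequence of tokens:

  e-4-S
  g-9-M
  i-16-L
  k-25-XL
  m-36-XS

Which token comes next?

o-49-S

Letter goes e, g, i, k, m → o (letters move forward 2 places in the alphabet).
For the second component, perfect squares: 2², 3², 4², …: 4, 9, 16, 25, 36 → 49.
Size — runs through clothing sizes XS→XL: S, M, L, XL, XS → S.
So the next token is o-49-S.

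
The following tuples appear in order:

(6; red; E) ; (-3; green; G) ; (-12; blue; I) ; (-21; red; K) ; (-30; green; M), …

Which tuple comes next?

(-39; blue; O)

First entry: −9 each step, so 6, -3, -12, -21, -30 → -39.
Colour — repeats red → green → blue: red, green, blue, red, green → blue.
Letter — letters move forward 2 places in the alphabet: E, G, I, K, M → O.
So the next tuple is (-39; blue; O).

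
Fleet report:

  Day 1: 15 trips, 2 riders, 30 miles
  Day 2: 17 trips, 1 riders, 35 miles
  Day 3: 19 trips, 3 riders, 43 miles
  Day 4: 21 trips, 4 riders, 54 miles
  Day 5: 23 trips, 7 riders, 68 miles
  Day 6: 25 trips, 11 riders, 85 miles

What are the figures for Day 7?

For the trips, +2 each step: 15, 17, 19, 21, 23, 25 → 27.
Riders: each term is the sum of the two before it, so 2, 1, 3, 4, 7, 11 → 18.
Miles goes 30, 35, 43, 54, 68, 85 → 105 (differences are 5, 8, 11, … (increasing by 3 each time)).
Putting it together: 27 trips, 18 riders, 105 miles.

27 trips, 18 riders, 105 miles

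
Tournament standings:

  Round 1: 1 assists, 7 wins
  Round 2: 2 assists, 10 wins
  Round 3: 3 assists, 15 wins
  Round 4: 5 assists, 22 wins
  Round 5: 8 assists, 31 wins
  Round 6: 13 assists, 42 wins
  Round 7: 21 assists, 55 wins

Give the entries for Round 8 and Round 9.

34 assists, 70 wins; 55 assists, 87 wins

Assists — each term is the sum of the two before it: 1, 2, 3, 5, 8, 13, 21 → 34 → 55.
Wins: 7, 10, 15, 22, 31, 42, 55 → 70 → 87 (differences are 3, 5, 7, … (increasing by 2 each time)).
So the next two records are 34 assists, 70 wins and 55 assists, 87 wins.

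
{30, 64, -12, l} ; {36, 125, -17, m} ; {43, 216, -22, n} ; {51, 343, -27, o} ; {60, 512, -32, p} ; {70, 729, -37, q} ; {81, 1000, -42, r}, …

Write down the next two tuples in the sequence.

First component goes 30, 36, 43, 51, 60, 70, 81 → 93 → 106 (differences are 6, 7, 8, … (increasing by 1 each time)).
Second component goes 64, 125, 216, 343, 512, 729, 1000 → 1331 → 1728 (perfect cubes: 4³, 5³, 6³, …).
Third component goes -12, -17, -22, -27, -32, -37, -42 → -47 → -52 (−5 each step).
Letter — letters move forward 1 place in the alphabet: l, m, n, o, p, q, r → s → t.
So the next two tuples are {93, 1331, -47, s} and {106, 1728, -52, t}.

{93, 1331, -47, s}, {106, 1728, -52, t}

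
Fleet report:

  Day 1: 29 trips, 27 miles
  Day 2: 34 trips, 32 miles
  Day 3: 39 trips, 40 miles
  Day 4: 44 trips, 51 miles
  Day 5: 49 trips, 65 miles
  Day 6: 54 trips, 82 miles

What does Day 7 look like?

For the trips, +5 each step: 29, 34, 39, 44, 49, 54 → 59.
Miles: 27, 32, 40, 51, 65, 82 → 102 (differences are 5, 8, 11, … (increasing by 3 each time)).
Putting it together: 59 trips, 102 miles.

59 trips, 102 miles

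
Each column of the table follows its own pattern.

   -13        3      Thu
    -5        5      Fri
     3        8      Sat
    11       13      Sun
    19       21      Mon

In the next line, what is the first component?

First component — +8 each step: -13, -5, 3, 11, 19 → 27.
Second component: 3, 5, 8, 13, 21 → 34 (each term is the sum of the two before it).
Day: runs through the weekdays Mon→Sun, so Thu, Fri, Sat, Sun, Mon → Tue.

27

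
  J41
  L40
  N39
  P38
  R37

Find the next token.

Letter: J, L, N, P, R → T (letters move forward 2 places in the alphabet).
Second component goes 41, 40, 39, 38, 37 → 36 (−1 each step).
Combining the parts gives T36.

T36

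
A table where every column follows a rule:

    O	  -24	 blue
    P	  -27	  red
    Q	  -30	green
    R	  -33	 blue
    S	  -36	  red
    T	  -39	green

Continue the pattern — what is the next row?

For the letter, letters move forward 1 place in the alphabet: O, P, Q, R, S, T → U.
Second component — −3 each step: -24, -27, -30, -33, -36, -39 → -42.
Colour goes blue, red, green, blue, red, green → blue (repeats blue → red → green).
Combining the parts gives U  -42  blue.

U  -42  blue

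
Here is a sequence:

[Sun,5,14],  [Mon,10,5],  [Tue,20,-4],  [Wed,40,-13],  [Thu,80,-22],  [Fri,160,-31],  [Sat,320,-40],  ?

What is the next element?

[Sun,640,-49]

For the day, runs through the weekdays Mon→Sun: Sun, Mon, Tue, Wed, Thu, Fri, Sat → Sun.
Second value: 5, 10, 20, 40, 80, 160, 320 → 640 (×2 each step).
Third value: −9 each step, so 14, 5, -4, -13, -22, -31, -40 → -49.
Combining the parts gives [Sun,640,-49].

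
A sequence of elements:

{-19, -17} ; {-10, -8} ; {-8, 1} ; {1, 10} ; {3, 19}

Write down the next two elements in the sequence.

First entry: alternating steps +9, +2, +9, +2, …, so -19, -10, -8, 1, 3 → 12 → 14.
Second entry: -17, -8, 1, 10, 19 → 28 → 37 (+9 each step).
Putting the parts together: {12, 28} and then {14, 37}.

{12, 28}, {14, 37}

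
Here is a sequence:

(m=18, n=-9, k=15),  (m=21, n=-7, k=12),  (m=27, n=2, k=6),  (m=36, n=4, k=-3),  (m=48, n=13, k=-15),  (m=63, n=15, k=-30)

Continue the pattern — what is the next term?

M: differences are 3, 6, 9, … (increasing by 3 each time); 18, 21, 27, 36, 48, 63 → 81.
For the n, alternating steps +2, +9, +2, +9, …: -9, -7, 2, 4, 13, 15 → 24.
K: together with the m always sums to 33, so 15, 12, 6, -3, -15, -30 → -48.
Putting it together: (m=81, n=24, k=-48).

(m=81, n=24, k=-48)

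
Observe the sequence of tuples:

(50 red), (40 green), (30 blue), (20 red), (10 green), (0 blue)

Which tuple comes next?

For the first part, −10 each step: 50, 40, 30, 20, 10, 0 → -10.
Colour — repeats red → green → blue: red, green, blue, red, green, blue → red.
So the next tuple is (-10 red).

(-10 red)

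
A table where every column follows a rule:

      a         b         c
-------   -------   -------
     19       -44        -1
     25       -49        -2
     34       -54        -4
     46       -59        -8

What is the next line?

Column a: differences are 6, 9, 12, … (increasing by 3 each time); 19, 25, 34, 46 → 61.
Column b — −5 each step: -44, -49, -54, -59 → -64.
Column c: ×2 each step, so -1, -2, -4, -8 → -16.
So the next line is 61  -64  -16.

61  -64  -16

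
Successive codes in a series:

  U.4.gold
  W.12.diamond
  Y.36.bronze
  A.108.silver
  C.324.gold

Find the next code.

E.972.diamond

Letter goes U, W, Y, A, C → E (letters move forward 2 places in the alphabet, wrapping Z→A).
Second component: 4, 12, 36, 108, 324 → 972 (×3 each step).
Rank: repeats gold → diamond → bronze → silver, so gold, diamond, bronze, silver, gold → diamond.
Putting it together: E.972.diamond.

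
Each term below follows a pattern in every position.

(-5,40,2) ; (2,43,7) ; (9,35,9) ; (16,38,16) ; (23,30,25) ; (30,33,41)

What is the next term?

(37,25,66)

First entry goes -5, 2, 9, 16, 23, 30 → 37 (+7 each step).
Second entry: alternating steps +3, −8, +3, −8, …, so 40, 43, 35, 38, 30, 33 → 25.
For the third entry, each term is the sum of the two before it: 2, 7, 9, 16, 25, 41 → 66.
Combining the parts gives (37,25,66).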